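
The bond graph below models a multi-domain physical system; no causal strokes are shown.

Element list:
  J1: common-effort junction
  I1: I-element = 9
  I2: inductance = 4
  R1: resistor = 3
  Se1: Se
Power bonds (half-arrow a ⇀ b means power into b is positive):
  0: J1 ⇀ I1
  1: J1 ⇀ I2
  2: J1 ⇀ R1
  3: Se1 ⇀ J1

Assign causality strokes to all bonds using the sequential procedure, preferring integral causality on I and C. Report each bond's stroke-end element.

bond 3 |J1  (Se1 (Se) sets effort on bond)
bond 0 |I1  (0-jn J1 has e-setter on 3)
bond 1 |I2  (J1: bond 3 brought effort, rest push out)
bond 2 |R1  (common-e at J1 fixed by 3)

β0 |I1
β1 |I2
β2 |R1
β3 |J1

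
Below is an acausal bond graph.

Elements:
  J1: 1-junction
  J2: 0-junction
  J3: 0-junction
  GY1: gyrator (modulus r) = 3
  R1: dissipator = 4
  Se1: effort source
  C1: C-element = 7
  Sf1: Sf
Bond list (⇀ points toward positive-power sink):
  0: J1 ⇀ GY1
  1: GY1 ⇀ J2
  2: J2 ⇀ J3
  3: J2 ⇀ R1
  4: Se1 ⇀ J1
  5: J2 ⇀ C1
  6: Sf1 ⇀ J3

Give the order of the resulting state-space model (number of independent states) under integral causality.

1  (C1 all integral)

b4 |J1  (source Se1 imposes e)
b6 |Sf1  (Sf1 fixes flow; stroke at Sf1)
b0 |GY1  (only one flow-in slot at J1)
b2 |J3  (J3: last free bond brings effort in)
b1 |GY1  (GY1: gyrator matches bond 0)
b5 |J2  (prefer integral on C1)
b3 |R1  (J2 effort already set via bond 5)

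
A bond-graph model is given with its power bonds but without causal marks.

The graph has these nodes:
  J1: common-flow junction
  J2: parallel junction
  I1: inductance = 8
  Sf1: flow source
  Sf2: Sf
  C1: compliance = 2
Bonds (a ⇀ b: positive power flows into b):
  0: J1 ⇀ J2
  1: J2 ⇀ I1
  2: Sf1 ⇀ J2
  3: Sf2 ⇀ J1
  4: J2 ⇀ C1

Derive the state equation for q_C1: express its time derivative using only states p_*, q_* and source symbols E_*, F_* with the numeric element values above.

β2 →Sf1  (source Sf1 imposes f)
β3 →Sf2  (Sf2 (Sf) sets flow on bond)
β0 →J1  (common-f at J1 fixed by 3)
β1 →I1  (I1 outputs flow p/I1)
β4 →J2  (J2: last free bond brings effort in)

dq_C1/dt = F_Sf1 + F_Sf2 - p_I1/8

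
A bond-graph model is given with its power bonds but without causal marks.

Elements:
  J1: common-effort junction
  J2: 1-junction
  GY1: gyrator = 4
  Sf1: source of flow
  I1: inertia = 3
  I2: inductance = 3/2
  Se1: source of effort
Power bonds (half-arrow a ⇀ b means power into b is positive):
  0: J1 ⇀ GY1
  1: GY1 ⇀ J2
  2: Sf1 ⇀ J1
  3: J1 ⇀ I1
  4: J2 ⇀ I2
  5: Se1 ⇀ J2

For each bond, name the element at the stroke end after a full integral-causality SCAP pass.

b2 stroke at Sf1  (source Sf1 imposes f)
b5 stroke at J2  (source Se1 imposes e)
b3 stroke at I1  (I1 integral (f out))
b0 stroke at J1  (J1 needs exactly one e-in)
b1 stroke at J2  (GY1 both-in/both-out from 0)
b4 stroke at I2  (J2 needs exactly one f-in)

β0 stroke→J1
β1 stroke→J2
β2 stroke→Sf1
β3 stroke→I1
β4 stroke→I2
β5 stroke→J2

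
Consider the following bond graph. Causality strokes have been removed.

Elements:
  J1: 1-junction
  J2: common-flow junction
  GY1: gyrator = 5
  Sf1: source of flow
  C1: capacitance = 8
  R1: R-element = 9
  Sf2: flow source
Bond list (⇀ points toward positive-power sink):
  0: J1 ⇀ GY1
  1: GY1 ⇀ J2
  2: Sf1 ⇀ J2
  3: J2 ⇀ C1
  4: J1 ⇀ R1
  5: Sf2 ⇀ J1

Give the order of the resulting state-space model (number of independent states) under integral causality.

1  (C1 all integral)

b2 →Sf1  (Sf1 fixes flow; stroke at Sf1)
b5 →Sf2  (Sf2 fixes flow; stroke at Sf2)
b0 →J1  (J1 flow already set via bond 5)
b4 →J1  (J1: bond 5 brought flow, rest push out)
b1 →J2  (J2 flow already set via bond 2)
b3 →J2  (common-f at J2 fixed by 2)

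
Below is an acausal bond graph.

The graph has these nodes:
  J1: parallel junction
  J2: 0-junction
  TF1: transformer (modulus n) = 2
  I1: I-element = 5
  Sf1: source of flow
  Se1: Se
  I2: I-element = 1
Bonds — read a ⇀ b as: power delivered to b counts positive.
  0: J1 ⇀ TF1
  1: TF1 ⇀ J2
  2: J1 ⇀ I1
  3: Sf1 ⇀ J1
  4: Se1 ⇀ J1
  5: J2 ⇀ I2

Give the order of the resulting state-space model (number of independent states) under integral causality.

bond 3 |Sf1  (Sf1 (Sf) sets flow on bond)
bond 4 |J1  (Se1 (Se) sets effort on bond)
bond 0 |TF1  (common-e at J1 fixed by 4)
bond 2 |I1  (0-jn J1 has e-setter on 4)
bond 1 |J2  (TF TF1: opposite of bond 0)
bond 5 |I2  (common-e at J2 fixed by 1)

2  (I1, I2 all integral)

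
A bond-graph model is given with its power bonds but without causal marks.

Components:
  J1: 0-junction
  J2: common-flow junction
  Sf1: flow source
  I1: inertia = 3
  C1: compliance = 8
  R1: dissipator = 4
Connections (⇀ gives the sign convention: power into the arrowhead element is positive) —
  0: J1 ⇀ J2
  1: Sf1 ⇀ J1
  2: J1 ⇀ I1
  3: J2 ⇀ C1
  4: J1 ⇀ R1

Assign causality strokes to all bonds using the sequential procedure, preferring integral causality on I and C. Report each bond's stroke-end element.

β1 stroke at Sf1  (Sf1 fixes flow; stroke at Sf1)
β2 stroke at I1  (I1 outputs flow p/I1)
β3 stroke at J2  (C1 integral (e out))
β0 stroke at J1  (only one flow-in slot at J2)
β4 stroke at R1  (0-jn J1 has e-setter on 0)

b0 |J1
b1 |Sf1
b2 |I1
b3 |J2
b4 |R1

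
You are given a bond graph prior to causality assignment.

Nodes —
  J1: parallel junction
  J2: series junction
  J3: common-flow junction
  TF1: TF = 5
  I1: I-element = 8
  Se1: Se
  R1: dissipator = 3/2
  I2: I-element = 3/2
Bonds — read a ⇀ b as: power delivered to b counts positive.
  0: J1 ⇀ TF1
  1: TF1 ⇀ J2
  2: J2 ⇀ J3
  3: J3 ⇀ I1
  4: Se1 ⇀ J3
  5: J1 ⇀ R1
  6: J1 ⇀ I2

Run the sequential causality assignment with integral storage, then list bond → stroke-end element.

bond 0 stroke at TF1
bond 1 stroke at J2
bond 2 stroke at J3
bond 3 stroke at I1
bond 4 stroke at J3
bond 5 stroke at J1
bond 6 stroke at I2

#4 stroke→J3  (Se1 fixes effort; stroke away)
#3 stroke→I1  (I1 integral (f out))
#2 stroke→J3  (1-jn J3 has f-setter on 3)
#1 stroke→J2  (J2: bond 2 brought flow, rest push out)
#0 stroke→TF1  (through TF1, causality passes straight; one stroke at TF1)
#6 stroke→I2  (prefer integral on I2)
#5 stroke→J1  (J1 needs exactly one e-in)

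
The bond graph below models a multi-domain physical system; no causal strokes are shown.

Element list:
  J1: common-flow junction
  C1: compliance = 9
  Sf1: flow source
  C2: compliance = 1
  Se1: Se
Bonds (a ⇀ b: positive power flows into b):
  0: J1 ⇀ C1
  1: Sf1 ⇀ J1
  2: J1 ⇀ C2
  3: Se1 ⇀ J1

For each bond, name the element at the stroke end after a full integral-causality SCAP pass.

bond 0 →J1
bond 1 →Sf1
bond 2 →J1
bond 3 →J1

β1 stroke at Sf1  (Sf1 (Sf) sets flow on bond)
β3 stroke at J1  (Se1 fixes effort; stroke away)
β0 stroke at J1  (1-jn J1 has f-setter on 1)
β2 stroke at J1  (J1: bond 1 brought flow, rest push out)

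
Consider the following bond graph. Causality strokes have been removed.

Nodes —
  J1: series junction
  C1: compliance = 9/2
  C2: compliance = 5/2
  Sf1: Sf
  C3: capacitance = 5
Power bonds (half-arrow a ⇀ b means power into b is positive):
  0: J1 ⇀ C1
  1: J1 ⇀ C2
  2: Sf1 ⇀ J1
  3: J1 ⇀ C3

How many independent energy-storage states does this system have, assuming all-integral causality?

#2 stroke→Sf1  (source Sf1 imposes f)
#0 stroke→J1  (J1 flow already set via bond 2)
#1 stroke→J1  (J1 flow already set via bond 2)
#3 stroke→J1  (J1: bond 2 brought flow, rest push out)

3  (C1, C2, C3 all integral)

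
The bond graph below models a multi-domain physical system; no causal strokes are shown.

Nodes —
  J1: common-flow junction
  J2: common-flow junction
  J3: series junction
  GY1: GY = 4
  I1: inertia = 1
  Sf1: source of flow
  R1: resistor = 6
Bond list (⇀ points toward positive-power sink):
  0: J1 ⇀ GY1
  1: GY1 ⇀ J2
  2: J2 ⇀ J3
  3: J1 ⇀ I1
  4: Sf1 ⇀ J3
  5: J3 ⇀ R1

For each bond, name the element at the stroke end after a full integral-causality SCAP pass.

β4 stroke at Sf1  (Sf1 fixes flow; stroke at Sf1)
β2 stroke at J3  (J3 flow already set via bond 4)
β5 stroke at J3  (J3: bond 4 brought flow, rest push out)
β1 stroke at J2  (common-f at J2 fixed by 2)
β0 stroke at J1  (through GY1, causality inverts; strokes same side of GY1)
β3 stroke at I1  (closing 1-jn rule on J1)

β0 |J1
β1 |J2
β2 |J3
β3 |I1
β4 |Sf1
β5 |J3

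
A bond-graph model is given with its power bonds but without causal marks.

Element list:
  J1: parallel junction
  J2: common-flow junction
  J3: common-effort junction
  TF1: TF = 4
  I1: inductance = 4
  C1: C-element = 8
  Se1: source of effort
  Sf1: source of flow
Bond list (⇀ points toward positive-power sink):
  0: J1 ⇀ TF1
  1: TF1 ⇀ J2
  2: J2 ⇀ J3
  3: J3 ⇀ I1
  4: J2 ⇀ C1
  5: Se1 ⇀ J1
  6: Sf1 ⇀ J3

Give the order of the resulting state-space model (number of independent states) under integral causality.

#5 stroke→J1  (source Se1 imposes e)
#6 stroke→Sf1  (source Sf1 imposes f)
#0 stroke→TF1  (J1 effort already set via bond 5)
#1 stroke→J2  (through TF1, causality passes straight; one stroke at TF1)
#3 stroke→I1  (I1: I, integral causality)
#2 stroke→J3  (closing 0-jn rule on J3)
#4 stroke→J2  (J2 flow already set via bond 2)

2  (C1, I1 all integral)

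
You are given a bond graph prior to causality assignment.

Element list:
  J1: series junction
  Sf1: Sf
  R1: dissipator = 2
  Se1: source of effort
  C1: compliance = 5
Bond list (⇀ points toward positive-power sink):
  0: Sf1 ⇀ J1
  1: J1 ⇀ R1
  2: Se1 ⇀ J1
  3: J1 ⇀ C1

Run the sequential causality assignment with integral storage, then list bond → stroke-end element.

bond 0 →Sf1
bond 1 →J1
bond 2 →J1
bond 3 →J1

β0 →Sf1  (Sf1: flow source, stroke at near end)
β2 →J1  (Se1 fixes effort; stroke away)
β1 →J1  (1-jn J1 has f-setter on 0)
β3 →J1  (common-f at J1 fixed by 0)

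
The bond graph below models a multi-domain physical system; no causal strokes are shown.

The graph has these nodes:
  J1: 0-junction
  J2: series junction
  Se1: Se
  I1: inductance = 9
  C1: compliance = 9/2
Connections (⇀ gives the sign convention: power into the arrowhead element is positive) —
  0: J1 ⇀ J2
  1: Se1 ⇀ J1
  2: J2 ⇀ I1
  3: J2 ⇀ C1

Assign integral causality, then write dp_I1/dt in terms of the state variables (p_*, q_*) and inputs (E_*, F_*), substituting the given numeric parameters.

bond 1 |J1  (Se1 (Se) sets effort on bond)
bond 0 |J2  (common-e at J1 fixed by 1)
bond 2 |I1  (I1 outputs flow p/I1)
bond 3 |J2  (common-f at J2 fixed by 2)

dp_I1/dt = E_Se1 - 2*q_C1/9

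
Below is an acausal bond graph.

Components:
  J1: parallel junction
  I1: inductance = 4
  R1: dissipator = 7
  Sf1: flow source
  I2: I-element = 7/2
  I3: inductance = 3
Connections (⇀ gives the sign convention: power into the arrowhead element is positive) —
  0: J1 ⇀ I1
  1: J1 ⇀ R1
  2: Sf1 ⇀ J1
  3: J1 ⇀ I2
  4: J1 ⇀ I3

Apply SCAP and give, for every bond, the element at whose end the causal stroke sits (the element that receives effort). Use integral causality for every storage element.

#0 stroke→I1
#1 stroke→J1
#2 stroke→Sf1
#3 stroke→I2
#4 stroke→I3

#2 →Sf1  (Sf1 (Sf) sets flow on bond)
#0 →I1  (I1 outputs flow p/I1)
#3 →I2  (I2: I, integral causality)
#4 →I3  (I3 outputs flow p/I3)
#1 →J1  (J1 needs exactly one e-in)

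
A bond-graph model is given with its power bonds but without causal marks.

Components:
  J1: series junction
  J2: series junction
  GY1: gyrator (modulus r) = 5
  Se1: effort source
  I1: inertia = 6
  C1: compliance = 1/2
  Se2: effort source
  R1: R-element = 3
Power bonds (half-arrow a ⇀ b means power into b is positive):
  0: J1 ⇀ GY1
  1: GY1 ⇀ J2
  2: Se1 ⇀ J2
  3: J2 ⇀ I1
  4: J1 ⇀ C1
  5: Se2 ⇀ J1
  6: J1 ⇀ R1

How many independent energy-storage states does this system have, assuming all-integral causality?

β2 →J2  (source Se1 imposes e)
β5 →J1  (Se2: effort source, stroke at far end)
β3 →I1  (I1 outputs flow p/I1)
β1 →J2  (1-jn J2 has f-setter on 3)
β0 →J1  (GY1 both-in/both-out from 1)
β4 →J1  (prefer integral on C1)
β6 →R1  (closing 1-jn rule on J1)

2  (C1, I1 all integral)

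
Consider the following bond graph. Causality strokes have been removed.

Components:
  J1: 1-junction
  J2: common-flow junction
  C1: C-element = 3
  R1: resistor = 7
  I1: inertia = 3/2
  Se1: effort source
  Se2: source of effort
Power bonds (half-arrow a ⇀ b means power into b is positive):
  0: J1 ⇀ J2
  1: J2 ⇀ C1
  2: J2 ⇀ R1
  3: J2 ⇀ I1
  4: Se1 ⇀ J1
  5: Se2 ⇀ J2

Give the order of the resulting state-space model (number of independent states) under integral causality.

2  (C1, I1 all integral)

b4 |J1  (Se1: effort source, stroke at far end)
b5 |J2  (Se2 fixes effort; stroke away)
b0 |J2  (closing 1-jn rule on J1)
b1 |J2  (C1 integral (e out))
b3 |I1  (prefer integral on I1)
b2 |J2  (1-jn J2 has f-setter on 3)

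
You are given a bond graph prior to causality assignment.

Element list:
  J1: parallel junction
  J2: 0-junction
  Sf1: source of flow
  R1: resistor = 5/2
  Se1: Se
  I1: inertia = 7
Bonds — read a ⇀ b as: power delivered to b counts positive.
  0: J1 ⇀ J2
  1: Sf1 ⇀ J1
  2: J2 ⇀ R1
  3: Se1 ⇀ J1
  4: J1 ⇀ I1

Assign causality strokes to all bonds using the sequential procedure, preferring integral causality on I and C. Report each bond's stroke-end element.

bond 1 stroke→Sf1  (Sf1 (Sf) sets flow on bond)
bond 3 stroke→J1  (Se1 fixes effort; stroke away)
bond 0 stroke→J2  (0-jn J1 has e-setter on 3)
bond 4 stroke→I1  (J1 effort already set via bond 3)
bond 2 stroke→R1  (common-e at J2 fixed by 0)

β0 |J2
β1 |Sf1
β2 |R1
β3 |J1
β4 |I1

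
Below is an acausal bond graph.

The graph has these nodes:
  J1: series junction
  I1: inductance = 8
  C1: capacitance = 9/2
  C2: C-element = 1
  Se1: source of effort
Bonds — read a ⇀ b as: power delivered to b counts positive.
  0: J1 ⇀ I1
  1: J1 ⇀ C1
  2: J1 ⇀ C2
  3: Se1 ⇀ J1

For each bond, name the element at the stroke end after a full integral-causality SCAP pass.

bond 0 stroke at I1
bond 1 stroke at J1
bond 2 stroke at J1
bond 3 stroke at J1

b3 →J1  (Se1 (Se) sets effort on bond)
b0 →I1  (I1: I, integral causality)
b1 →J1  (J1: bond 0 brought flow, rest push out)
b2 →J1  (common-f at J1 fixed by 0)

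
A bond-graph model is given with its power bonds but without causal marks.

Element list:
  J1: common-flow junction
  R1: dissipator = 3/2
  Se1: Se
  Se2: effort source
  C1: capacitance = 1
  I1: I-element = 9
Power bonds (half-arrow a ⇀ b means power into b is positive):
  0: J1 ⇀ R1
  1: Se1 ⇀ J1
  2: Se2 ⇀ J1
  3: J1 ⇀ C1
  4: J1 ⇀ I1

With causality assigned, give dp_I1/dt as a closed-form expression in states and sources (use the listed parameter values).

b1 stroke→J1  (Se1 (Se) sets effort on bond)
b2 stroke→J1  (Se2: effort source, stroke at far end)
b3 stroke→J1  (C1 integral (e out))
b4 stroke→I1  (prefer integral on I1)
b0 stroke→J1  (J1 flow already set via bond 4)

dp_I1/dt = E_Se1 + E_Se2 - p_I1/6 - q_C1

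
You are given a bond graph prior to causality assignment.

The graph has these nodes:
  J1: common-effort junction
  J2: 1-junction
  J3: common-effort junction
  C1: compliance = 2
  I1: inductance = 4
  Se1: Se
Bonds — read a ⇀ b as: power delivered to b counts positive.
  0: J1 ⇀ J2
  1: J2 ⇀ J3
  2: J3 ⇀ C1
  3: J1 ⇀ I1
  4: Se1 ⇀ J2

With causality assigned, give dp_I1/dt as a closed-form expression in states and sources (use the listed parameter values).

β4 |J2  (Se1: effort source, stroke at far end)
β2 |J3  (C1 outputs effort q/C1)
β1 |J2  (J3 effort already set via bond 2)
β0 |J1  (J2 needs exactly one f-in)
β3 |I1  (J1: bond 0 brought effort, rest push out)

dp_I1/dt = -E_Se1 + q_C1/2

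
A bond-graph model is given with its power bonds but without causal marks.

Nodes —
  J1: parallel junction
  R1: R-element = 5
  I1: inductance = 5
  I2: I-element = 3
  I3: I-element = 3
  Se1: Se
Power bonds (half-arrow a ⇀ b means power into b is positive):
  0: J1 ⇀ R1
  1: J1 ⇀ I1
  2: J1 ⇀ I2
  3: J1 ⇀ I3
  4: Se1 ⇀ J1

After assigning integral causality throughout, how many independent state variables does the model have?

b4 |J1  (Se1 (Se) sets effort on bond)
b0 |R1  (common-e at J1 fixed by 4)
b1 |I1  (0-jn J1 has e-setter on 4)
b2 |I2  (J1 effort already set via bond 4)
b3 |I3  (common-e at J1 fixed by 4)

3  (I1, I2, I3 all integral)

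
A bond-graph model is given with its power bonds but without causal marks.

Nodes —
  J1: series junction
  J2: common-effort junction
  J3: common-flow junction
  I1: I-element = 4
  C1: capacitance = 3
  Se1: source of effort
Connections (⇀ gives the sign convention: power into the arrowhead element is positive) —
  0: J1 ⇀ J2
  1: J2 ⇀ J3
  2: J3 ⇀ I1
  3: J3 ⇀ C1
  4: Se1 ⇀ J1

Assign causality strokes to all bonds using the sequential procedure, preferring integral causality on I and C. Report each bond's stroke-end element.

#4 |J1  (Se1 (Se) sets effort on bond)
#0 |J2  (J1: last free bond brings flow in)
#1 |J3  (J2: bond 0 brought effort, rest push out)
#2 |I1  (I1 integral (f out))
#3 |J3  (common-f at J3 fixed by 2)

#0 →J2
#1 →J3
#2 →I1
#3 →J3
#4 →J1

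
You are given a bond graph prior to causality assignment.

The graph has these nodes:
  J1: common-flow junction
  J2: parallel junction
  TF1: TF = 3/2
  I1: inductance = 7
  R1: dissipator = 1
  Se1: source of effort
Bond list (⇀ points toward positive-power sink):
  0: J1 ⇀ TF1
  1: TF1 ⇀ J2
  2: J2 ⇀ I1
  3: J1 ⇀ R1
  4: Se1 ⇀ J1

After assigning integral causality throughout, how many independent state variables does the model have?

#4 stroke at J1  (Se1 (Se) sets effort on bond)
#2 stroke at I1  (I1 outputs flow p/I1)
#1 stroke at J2  (J2: last free bond brings effort in)
#0 stroke at TF1  (through TF1, causality passes straight; one stroke at TF1)
#3 stroke at J1  (common-f at J1 fixed by 0)

1  (I1 all integral)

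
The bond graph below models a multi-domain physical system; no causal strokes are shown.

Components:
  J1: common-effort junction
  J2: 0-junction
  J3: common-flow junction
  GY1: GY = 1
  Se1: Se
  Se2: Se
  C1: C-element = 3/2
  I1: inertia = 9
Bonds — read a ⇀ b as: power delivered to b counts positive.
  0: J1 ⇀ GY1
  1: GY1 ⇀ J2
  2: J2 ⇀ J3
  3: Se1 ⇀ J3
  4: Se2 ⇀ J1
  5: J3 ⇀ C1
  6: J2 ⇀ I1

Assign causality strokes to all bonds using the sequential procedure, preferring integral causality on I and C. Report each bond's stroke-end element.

b3 →J3  (Se1 (Se) sets effort on bond)
b4 →J1  (source Se2 imposes e)
b0 →GY1  (J1: bond 4 brought effort, rest push out)
b1 →GY1  (GY1: gyrator matches bond 0)
b5 →J3  (C1 outputs effort q/C1)
b2 →J2  (closing 1-jn rule on J3)
b6 →I1  (common-e at J2 fixed by 2)

#0 stroke→GY1
#1 stroke→GY1
#2 stroke→J2
#3 stroke→J3
#4 stroke→J1
#5 stroke→J3
#6 stroke→I1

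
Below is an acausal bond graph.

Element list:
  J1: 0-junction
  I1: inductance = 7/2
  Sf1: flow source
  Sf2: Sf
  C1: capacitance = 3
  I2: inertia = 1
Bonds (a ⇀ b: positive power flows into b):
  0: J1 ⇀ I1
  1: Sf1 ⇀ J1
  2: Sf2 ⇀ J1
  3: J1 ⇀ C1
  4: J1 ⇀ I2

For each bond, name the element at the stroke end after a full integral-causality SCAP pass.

b0 stroke→I1
b1 stroke→Sf1
b2 stroke→Sf2
b3 stroke→J1
b4 stroke→I2

b1 stroke→Sf1  (source Sf1 imposes f)
b2 stroke→Sf2  (Sf2: flow source, stroke at near end)
b0 stroke→I1  (I1 outputs flow p/I1)
b3 stroke→J1  (C1 outputs effort q/C1)
b4 stroke→I2  (J1 effort already set via bond 3)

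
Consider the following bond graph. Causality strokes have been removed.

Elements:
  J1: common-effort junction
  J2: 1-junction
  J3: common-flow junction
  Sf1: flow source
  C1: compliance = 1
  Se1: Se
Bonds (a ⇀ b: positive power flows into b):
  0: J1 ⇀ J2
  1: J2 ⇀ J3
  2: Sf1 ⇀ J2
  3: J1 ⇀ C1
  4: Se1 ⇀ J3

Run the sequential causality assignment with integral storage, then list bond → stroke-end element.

b0 →J2
b1 →J2
b2 →Sf1
b3 →J1
b4 →J3

bond 2 stroke at Sf1  (Sf1 (Sf) sets flow on bond)
bond 4 stroke at J3  (Se1 (Se) sets effort on bond)
bond 0 stroke at J2  (J2: bond 2 brought flow, rest push out)
bond 1 stroke at J2  (1-jn J2 has f-setter on 2)
bond 3 stroke at J1  (only one effort-in slot at J1)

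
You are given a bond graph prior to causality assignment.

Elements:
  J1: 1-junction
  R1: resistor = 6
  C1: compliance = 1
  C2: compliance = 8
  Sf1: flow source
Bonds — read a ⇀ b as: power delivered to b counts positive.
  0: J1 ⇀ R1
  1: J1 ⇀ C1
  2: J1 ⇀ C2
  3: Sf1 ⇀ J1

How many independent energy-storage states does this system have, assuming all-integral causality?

2  (C1, C2 all integral)

β3 →Sf1  (Sf1: flow source, stroke at near end)
β0 →J1  (common-f at J1 fixed by 3)
β1 →J1  (J1: bond 3 brought flow, rest push out)
β2 →J1  (J1 flow already set via bond 3)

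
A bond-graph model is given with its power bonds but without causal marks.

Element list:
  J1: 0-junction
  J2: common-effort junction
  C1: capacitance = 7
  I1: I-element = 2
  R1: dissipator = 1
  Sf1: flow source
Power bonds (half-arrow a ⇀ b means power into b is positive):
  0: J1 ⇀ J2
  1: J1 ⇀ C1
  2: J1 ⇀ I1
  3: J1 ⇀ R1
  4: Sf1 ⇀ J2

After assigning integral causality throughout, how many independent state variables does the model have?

2  (C1, I1 all integral)

bond 4 |Sf1  (Sf1 (Sf) sets flow on bond)
bond 0 |J2  (closing 0-jn rule on J2)
bond 1 |J1  (C1: C, integral causality)
bond 2 |I1  (0-jn J1 has e-setter on 1)
bond 3 |R1  (common-e at J1 fixed by 1)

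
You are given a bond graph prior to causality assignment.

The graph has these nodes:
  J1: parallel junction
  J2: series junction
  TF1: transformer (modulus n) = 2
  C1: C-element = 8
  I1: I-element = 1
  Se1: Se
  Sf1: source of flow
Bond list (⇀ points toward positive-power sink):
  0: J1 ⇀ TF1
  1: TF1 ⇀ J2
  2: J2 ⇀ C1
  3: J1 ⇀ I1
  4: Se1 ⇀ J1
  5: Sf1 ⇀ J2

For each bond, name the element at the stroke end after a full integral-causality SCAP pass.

β0 stroke→TF1
β1 stroke→J2
β2 stroke→J2
β3 stroke→I1
β4 stroke→J1
β5 stroke→Sf1

#4 stroke→J1  (source Se1 imposes e)
#5 stroke→Sf1  (Sf1 fixes flow; stroke at Sf1)
#0 stroke→TF1  (common-e at J1 fixed by 4)
#3 stroke→I1  (0-jn J1 has e-setter on 4)
#1 stroke→J2  (J2: bond 5 brought flow, rest push out)
#2 stroke→J2  (common-f at J2 fixed by 5)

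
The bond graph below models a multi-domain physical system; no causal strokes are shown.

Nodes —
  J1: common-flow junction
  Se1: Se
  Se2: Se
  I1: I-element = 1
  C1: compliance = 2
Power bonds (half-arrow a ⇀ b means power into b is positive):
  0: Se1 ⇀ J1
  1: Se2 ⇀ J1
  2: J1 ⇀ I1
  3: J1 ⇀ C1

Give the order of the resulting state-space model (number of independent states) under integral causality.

bond 0 stroke at J1  (Se1 (Se) sets effort on bond)
bond 1 stroke at J1  (Se2 (Se) sets effort on bond)
bond 2 stroke at I1  (I1 integral (f out))
bond 3 stroke at J1  (J1: bond 2 brought flow, rest push out)

2  (C1, I1 all integral)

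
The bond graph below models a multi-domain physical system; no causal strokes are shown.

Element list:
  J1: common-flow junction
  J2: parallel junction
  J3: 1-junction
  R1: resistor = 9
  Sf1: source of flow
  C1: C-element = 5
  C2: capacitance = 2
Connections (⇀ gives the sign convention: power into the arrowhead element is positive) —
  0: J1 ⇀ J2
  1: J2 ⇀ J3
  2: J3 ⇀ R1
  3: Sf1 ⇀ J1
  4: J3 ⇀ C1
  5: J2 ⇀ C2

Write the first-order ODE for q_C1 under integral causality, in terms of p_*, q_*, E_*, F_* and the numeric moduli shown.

dq_C1/dt = -q_C1/45 + q_C2/18

#3 stroke→Sf1  (Sf1 (Sf) sets flow on bond)
#0 stroke→J1  (J1 flow already set via bond 3)
#4 stroke→J3  (C1 integral (e out))
#5 stroke→J2  (prefer integral on C2)
#1 stroke→J3  (J2 effort already set via bond 5)
#2 stroke→R1  (J3: last free bond brings flow in)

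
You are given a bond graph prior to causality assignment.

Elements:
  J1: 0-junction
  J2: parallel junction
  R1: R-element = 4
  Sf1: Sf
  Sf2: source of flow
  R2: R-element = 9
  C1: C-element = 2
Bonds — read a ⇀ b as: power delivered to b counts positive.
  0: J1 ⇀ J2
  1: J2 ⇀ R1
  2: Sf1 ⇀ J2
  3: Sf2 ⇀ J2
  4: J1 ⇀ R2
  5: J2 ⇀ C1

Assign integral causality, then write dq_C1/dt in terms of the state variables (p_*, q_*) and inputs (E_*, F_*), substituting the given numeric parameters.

#2 stroke→Sf1  (Sf1: flow source, stroke at near end)
#3 stroke→Sf2  (Sf2 fixes flow; stroke at Sf2)
#5 stroke→J2  (C1 outputs effort q/C1)
#0 stroke→J1  (common-e at J2 fixed by 5)
#1 stroke→R1  (0-jn J2 has e-setter on 5)
#4 stroke→R2  (J1 effort already set via bond 0)

dq_C1/dt = F_Sf1 + F_Sf2 - 13*q_C1/72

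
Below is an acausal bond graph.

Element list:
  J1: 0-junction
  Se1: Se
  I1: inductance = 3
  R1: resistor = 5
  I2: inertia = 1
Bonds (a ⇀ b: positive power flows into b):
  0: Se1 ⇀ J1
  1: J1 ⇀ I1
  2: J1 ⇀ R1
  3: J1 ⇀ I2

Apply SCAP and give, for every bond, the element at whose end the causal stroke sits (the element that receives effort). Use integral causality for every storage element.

β0 |J1
β1 |I1
β2 |R1
β3 |I2

β0 |J1  (Se1 fixes effort; stroke away)
β1 |I1  (J1: bond 0 brought effort, rest push out)
β2 |R1  (J1 effort already set via bond 0)
β3 |I2  (J1 effort already set via bond 0)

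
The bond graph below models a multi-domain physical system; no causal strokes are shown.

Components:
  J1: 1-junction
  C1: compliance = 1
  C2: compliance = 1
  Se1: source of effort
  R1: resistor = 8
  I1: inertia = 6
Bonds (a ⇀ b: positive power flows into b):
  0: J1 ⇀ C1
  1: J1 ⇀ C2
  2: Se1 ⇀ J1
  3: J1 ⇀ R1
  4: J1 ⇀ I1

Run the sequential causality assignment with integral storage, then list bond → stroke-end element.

bond 2 |J1  (Se1: effort source, stroke at far end)
bond 0 |J1  (C1: C, integral causality)
bond 1 |J1  (C2 outputs effort q/C2)
bond 4 |I1  (I1: I, integral causality)
bond 3 |J1  (common-f at J1 fixed by 4)

bond 0 →J1
bond 1 →J1
bond 2 →J1
bond 3 →J1
bond 4 →I1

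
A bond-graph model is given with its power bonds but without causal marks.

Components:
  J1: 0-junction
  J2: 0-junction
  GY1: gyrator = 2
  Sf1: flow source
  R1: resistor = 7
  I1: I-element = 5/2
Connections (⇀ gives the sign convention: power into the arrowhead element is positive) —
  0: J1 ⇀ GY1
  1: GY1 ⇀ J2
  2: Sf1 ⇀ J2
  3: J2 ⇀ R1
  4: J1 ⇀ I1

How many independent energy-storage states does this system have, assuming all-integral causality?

b2 stroke→Sf1  (source Sf1 imposes f)
b4 stroke→I1  (prefer integral on I1)
b0 stroke→J1  (closing 0-jn rule on J1)
b1 stroke→J2  (GY1: gyrator matches bond 0)
b3 stroke→R1  (common-e at J2 fixed by 1)

1  (I1 all integral)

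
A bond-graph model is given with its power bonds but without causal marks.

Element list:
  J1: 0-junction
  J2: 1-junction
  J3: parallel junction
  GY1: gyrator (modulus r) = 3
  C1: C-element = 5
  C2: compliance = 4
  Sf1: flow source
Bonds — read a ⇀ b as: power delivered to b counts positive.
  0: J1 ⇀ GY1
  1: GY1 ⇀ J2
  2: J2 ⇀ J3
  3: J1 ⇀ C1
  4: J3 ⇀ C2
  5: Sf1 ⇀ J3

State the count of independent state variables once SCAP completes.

#5 stroke→Sf1  (Sf1 (Sf) sets flow on bond)
#3 stroke→J1  (C1: C, integral causality)
#0 stroke→GY1  (J1 effort already set via bond 3)
#1 stroke→GY1  (through GY1, causality inverts; strokes same side of GY1)
#2 stroke→J2  (common-f at J2 fixed by 1)
#4 stroke→J3  (closing 0-jn rule on J3)

2  (C1, C2 all integral)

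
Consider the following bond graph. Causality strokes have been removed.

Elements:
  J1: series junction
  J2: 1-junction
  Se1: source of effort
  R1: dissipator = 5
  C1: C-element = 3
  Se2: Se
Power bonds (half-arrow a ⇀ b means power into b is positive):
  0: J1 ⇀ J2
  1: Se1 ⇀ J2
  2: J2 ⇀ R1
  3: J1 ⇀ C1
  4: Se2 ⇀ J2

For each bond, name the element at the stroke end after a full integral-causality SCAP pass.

β1 |J2  (Se1 (Se) sets effort on bond)
β4 |J2  (source Se2 imposes e)
β3 |J1  (C1: C, integral causality)
β0 |J2  (J1 needs exactly one f-in)
β2 |R1  (only one flow-in slot at J2)

b0 |J2
b1 |J2
b2 |R1
b3 |J1
b4 |J2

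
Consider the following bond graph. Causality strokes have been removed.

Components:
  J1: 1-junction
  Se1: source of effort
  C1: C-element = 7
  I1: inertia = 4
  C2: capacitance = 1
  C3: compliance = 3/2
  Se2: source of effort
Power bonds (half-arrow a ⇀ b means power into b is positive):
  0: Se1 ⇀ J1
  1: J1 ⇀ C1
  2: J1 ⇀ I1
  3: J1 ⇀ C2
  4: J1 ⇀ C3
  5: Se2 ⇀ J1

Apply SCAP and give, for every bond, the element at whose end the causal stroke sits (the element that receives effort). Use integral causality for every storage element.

b0 stroke at J1  (Se1 fixes effort; stroke away)
b5 stroke at J1  (Se2 fixes effort; stroke away)
b1 stroke at J1  (prefer integral on C1)
b2 stroke at I1  (prefer integral on I1)
b3 stroke at J1  (J1 flow already set via bond 2)
b4 stroke at J1  (J1 flow already set via bond 2)

β0 stroke at J1
β1 stroke at J1
β2 stroke at I1
β3 stroke at J1
β4 stroke at J1
β5 stroke at J1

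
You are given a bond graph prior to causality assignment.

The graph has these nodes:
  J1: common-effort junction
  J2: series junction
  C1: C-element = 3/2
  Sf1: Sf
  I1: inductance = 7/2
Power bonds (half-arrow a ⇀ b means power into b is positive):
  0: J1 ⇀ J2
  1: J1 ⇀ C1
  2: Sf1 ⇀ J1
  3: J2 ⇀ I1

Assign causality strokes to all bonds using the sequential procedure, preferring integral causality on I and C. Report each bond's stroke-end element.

β2 →Sf1  (Sf1 (Sf) sets flow on bond)
β1 →J1  (C1 outputs effort q/C1)
β0 →J2  (common-e at J1 fixed by 1)
β3 →I1  (only one flow-in slot at J2)

bond 0 stroke→J2
bond 1 stroke→J1
bond 2 stroke→Sf1
bond 3 stroke→I1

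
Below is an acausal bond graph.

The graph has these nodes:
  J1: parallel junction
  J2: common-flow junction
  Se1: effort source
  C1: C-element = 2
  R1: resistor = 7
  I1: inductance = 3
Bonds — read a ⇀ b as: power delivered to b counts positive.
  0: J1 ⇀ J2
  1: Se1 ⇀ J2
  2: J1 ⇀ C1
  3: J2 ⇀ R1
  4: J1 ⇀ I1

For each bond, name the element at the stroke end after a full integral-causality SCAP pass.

b0 |J2
b1 |J2
b2 |J1
b3 |R1
b4 |I1

#1 |J2  (Se1: effort source, stroke at far end)
#2 |J1  (C1 outputs effort q/C1)
#0 |J2  (J1 effort already set via bond 2)
#4 |I1  (J1 effort already set via bond 2)
#3 |R1  (J2: last free bond brings flow in)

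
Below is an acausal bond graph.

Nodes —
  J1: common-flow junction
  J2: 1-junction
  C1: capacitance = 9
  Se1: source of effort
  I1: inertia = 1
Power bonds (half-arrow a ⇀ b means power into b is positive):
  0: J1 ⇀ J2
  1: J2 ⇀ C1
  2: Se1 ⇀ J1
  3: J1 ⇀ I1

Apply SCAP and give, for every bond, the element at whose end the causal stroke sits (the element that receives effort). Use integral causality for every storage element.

b0 stroke→J1
b1 stroke→J2
b2 stroke→J1
b3 stroke→I1

bond 2 →J1  (Se1 (Se) sets effort on bond)
bond 1 →J2  (C1: C, integral causality)
bond 0 →J1  (only one flow-in slot at J2)
bond 3 →I1  (J1: last free bond brings flow in)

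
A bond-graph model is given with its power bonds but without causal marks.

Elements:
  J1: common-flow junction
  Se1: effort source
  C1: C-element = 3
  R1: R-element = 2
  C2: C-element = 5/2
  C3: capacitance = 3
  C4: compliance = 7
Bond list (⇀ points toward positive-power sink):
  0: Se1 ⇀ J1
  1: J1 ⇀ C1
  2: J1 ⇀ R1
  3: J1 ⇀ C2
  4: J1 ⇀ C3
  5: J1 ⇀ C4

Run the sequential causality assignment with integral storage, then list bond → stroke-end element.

bond 0 →J1  (Se1 (Se) sets effort on bond)
bond 1 →J1  (C1 outputs effort q/C1)
bond 3 →J1  (prefer integral on C2)
bond 4 →J1  (C3 outputs effort q/C3)
bond 5 →J1  (C4 integral (e out))
bond 2 →R1  (only one flow-in slot at J1)

β0 |J1
β1 |J1
β2 |R1
β3 |J1
β4 |J1
β5 |J1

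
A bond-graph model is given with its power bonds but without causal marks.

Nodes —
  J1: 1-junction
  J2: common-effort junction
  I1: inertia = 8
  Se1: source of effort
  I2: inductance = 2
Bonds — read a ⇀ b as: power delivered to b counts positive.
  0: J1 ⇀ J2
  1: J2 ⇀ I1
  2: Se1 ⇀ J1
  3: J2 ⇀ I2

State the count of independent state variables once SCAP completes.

bond 2 stroke→J1  (Se1 fixes effort; stroke away)
bond 0 stroke→J2  (J1 needs exactly one f-in)
bond 1 stroke→I1  (J2: bond 0 brought effort, rest push out)
bond 3 stroke→I2  (common-e at J2 fixed by 0)

2  (I1, I2 all integral)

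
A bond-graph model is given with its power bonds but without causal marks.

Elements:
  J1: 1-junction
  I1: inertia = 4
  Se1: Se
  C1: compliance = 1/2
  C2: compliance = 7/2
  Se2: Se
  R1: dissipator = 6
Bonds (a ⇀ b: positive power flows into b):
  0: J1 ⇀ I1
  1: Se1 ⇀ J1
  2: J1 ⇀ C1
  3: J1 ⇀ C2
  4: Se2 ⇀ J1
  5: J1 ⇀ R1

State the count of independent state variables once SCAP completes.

bond 1 stroke→J1  (Se1 (Se) sets effort on bond)
bond 4 stroke→J1  (Se2: effort source, stroke at far end)
bond 0 stroke→I1  (I1 integral (f out))
bond 2 stroke→J1  (common-f at J1 fixed by 0)
bond 3 stroke→J1  (1-jn J1 has f-setter on 0)
bond 5 stroke→J1  (J1: bond 0 brought flow, rest push out)

3  (C1, C2, I1 all integral)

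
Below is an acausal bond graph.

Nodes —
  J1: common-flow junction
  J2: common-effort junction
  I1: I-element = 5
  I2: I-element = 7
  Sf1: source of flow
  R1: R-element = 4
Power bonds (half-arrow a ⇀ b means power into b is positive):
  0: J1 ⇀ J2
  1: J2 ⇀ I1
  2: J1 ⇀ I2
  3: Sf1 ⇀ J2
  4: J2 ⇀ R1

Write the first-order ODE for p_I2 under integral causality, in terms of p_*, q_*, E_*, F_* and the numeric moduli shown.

β3 stroke→Sf1  (Sf1 fixes flow; stroke at Sf1)
β1 stroke→I1  (prefer integral on I1)
β2 stroke→I2  (prefer integral on I2)
β0 stroke→J1  (J1: bond 2 brought flow, rest push out)
β4 stroke→J2  (J2: last free bond brings effort in)

dp_I2/dt = -4*F_Sf1 + 4*p_I1/5 - 4*p_I2/7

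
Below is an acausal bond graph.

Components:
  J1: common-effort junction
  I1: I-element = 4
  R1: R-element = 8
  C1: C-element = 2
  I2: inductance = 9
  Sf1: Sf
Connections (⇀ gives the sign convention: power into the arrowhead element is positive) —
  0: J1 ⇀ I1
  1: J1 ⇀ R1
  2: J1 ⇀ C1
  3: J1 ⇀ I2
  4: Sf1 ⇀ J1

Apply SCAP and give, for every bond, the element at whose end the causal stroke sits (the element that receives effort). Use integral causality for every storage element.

bond 0 |I1
bond 1 |R1
bond 2 |J1
bond 3 |I2
bond 4 |Sf1

β4 stroke at Sf1  (Sf1 (Sf) sets flow on bond)
β0 stroke at I1  (I1 outputs flow p/I1)
β2 stroke at J1  (C1: C, integral causality)
β1 stroke at R1  (0-jn J1 has e-setter on 2)
β3 stroke at I2  (common-e at J1 fixed by 2)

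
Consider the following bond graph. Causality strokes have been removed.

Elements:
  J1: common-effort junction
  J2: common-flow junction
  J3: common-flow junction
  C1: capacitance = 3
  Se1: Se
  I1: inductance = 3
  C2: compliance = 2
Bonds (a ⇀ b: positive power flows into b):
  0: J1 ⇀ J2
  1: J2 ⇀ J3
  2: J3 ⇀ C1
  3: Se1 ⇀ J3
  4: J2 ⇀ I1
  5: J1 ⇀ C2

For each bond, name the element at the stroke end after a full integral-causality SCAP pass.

bond 3 →J3  (Se1 (Se) sets effort on bond)
bond 2 →J3  (prefer integral on C1)
bond 1 →J2  (only one flow-in slot at J3)
bond 4 →I1  (I1 outputs flow p/I1)
bond 0 →J2  (J2: bond 4 brought flow, rest push out)
bond 5 →J1  (J1 needs exactly one e-in)

bond 0 stroke→J2
bond 1 stroke→J2
bond 2 stroke→J3
bond 3 stroke→J3
bond 4 stroke→I1
bond 5 stroke→J1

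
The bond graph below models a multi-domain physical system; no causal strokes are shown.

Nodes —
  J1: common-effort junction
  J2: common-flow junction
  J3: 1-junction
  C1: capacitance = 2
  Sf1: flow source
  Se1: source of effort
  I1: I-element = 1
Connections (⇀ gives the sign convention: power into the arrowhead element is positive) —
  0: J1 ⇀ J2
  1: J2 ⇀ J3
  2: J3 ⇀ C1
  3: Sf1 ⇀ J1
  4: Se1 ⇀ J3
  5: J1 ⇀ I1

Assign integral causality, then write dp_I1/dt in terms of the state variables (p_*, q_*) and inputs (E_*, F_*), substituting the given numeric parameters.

dp_I1/dt = -E_Se1 + q_C1/2

bond 3 stroke at Sf1  (Sf1 (Sf) sets flow on bond)
bond 4 stroke at J3  (source Se1 imposes e)
bond 2 stroke at J3  (C1: C, integral causality)
bond 1 stroke at J2  (J3 needs exactly one f-in)
bond 0 stroke at J1  (J2: last free bond brings flow in)
bond 5 stroke at I1  (0-jn J1 has e-setter on 0)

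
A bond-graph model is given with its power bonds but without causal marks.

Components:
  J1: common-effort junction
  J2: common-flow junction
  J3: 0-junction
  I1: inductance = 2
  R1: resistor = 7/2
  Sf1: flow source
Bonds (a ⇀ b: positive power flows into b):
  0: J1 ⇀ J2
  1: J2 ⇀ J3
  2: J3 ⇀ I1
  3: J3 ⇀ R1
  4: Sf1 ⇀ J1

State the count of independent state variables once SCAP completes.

#4 stroke→Sf1  (Sf1 (Sf) sets flow on bond)
#0 stroke→J1  (only one effort-in slot at J1)
#1 stroke→J2  (J2: bond 0 brought flow, rest push out)
#2 stroke→I1  (I1: I, integral causality)
#3 stroke→J3  (J3: last free bond brings effort in)

1  (I1 all integral)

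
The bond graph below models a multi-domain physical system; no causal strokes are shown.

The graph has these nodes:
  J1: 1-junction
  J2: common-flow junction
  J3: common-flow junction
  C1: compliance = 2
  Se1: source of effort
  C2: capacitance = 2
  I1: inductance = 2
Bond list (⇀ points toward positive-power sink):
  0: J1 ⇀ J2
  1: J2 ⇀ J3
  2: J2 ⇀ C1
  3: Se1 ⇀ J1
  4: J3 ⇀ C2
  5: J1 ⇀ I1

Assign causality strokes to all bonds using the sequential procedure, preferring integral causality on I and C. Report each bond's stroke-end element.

#0 |J1
#1 |J2
#2 |J2
#3 |J1
#4 |J3
#5 |I1

β3 stroke→J1  (Se1 (Se) sets effort on bond)
β2 stroke→J2  (prefer integral on C1)
β4 stroke→J3  (C2: C, integral causality)
β1 stroke→J2  (J3: last free bond brings flow in)
β0 stroke→J1  (J2: last free bond brings flow in)
β5 stroke→I1  (J1 needs exactly one f-in)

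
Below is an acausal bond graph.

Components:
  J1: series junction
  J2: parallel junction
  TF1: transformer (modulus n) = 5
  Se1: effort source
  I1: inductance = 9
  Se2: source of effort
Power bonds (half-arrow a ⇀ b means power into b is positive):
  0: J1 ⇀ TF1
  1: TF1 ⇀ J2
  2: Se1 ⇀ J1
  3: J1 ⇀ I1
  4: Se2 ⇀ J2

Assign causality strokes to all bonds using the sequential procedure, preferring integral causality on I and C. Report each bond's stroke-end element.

β2 stroke→J1  (source Se1 imposes e)
β4 stroke→J2  (source Se2 imposes e)
β1 stroke→TF1  (0-jn J2 has e-setter on 4)
β0 stroke→J1  (TF TF1: opposite of bond 1)
β3 stroke→I1  (only one flow-in slot at J1)

β0 stroke→J1
β1 stroke→TF1
β2 stroke→J1
β3 stroke→I1
β4 stroke→J2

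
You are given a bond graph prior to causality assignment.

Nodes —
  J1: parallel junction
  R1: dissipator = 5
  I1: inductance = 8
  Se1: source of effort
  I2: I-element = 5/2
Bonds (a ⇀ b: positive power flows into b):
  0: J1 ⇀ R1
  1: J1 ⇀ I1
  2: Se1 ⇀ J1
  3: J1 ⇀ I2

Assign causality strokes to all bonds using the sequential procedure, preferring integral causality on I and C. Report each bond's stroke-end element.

#0 →R1
#1 →I1
#2 →J1
#3 →I2

β2 stroke at J1  (Se1 fixes effort; stroke away)
β0 stroke at R1  (0-jn J1 has e-setter on 2)
β1 stroke at I1  (J1 effort already set via bond 2)
β3 stroke at I2  (0-jn J1 has e-setter on 2)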